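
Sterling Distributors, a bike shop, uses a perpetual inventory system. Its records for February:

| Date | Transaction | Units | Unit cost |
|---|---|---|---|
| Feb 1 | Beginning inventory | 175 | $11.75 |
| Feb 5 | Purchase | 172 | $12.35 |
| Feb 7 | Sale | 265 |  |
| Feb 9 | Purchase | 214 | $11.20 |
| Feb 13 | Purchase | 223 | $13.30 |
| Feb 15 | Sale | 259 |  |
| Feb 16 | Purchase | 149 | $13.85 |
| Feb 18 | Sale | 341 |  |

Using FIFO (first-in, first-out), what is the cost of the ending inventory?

Ending inventory = $941.80

Feb 7, 265 sold [FIFO — oldest first]: 175 @ $11.75 + 90 @ $12.35 = $3,167.75
Feb 15, 259 sold [FIFO — oldest first]: 82 @ $12.35 + 177 @ $11.20 = $2,995.10
Feb 18, 341 sold [FIFO — oldest first]: 37 @ $11.20 + 223 @ $13.30 + 81 @ $13.85 = $4,502.15
Total COGS = $3,167.75 + $2,995.10 + $4,502.15 = $10,665.00
Ending inventory: 68 @ $13.85 = $941.80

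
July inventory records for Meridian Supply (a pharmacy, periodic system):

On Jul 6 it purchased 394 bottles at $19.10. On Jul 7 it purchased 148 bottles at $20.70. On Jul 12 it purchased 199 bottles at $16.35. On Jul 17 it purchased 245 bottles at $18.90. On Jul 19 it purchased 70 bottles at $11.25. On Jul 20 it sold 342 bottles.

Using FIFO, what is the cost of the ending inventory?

Ending inventory = $12,728.45

Jul 20, 342 sold [FIFO — oldest first]: 342 @ $19.10 = $6,532.20
Ending inventory: 52 @ $19.10 + 148 @ $20.70 + 199 @ $16.35 + 245 @ $18.90 + 70 @ $11.25 = $12,728.45
Check: goods available $19,260.65 = COGS $6,532.20 + ending $12,728.45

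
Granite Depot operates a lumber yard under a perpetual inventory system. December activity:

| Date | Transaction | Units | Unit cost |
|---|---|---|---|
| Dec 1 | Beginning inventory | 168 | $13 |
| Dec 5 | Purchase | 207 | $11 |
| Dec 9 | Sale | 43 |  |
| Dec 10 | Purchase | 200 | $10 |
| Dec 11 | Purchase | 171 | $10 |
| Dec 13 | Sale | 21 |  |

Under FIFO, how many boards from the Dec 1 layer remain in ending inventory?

104

Dec 9, 43 sold [FIFO — oldest first]: 43 @ $13 = $559
Dec 13, 21 sold [FIFO — oldest first]: 21 @ $13 = $273
Total COGS = $559 + $273 = $832
Ending inventory: 104 @ $13 + 207 @ $11 + 200 @ $10 + 171 @ $10 = $7,339
Check: goods available $8,171 = COGS $832 + ending $7,339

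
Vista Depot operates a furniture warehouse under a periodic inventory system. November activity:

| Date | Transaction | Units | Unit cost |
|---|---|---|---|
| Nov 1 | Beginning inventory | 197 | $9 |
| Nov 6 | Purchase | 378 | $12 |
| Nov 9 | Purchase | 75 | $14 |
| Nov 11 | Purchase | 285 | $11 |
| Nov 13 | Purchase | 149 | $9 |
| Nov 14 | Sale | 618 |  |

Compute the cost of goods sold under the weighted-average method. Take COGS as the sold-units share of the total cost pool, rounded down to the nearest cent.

COGS = $6,747.26

Nov 14, sell 618: 618/1084 × $11,835.00 → $6,747.26
Ending inventory (cost pool remaining) = $5,087.74
Check: goods available $11,835.00 = COGS $6,747.26 + ending $5,087.74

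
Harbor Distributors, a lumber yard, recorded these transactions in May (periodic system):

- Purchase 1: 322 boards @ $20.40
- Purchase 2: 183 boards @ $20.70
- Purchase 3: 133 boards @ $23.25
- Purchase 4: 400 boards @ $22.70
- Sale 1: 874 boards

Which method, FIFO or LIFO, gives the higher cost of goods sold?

FIFO COGS: 322 @ $20.40 + 183 @ $20.70 + 133 @ $23.25 + 236 @ $22.70 = $18,806.35
LIFO COGS: 400 @ $22.70 + 133 @ $23.25 + 183 @ $20.70 + 158 @ $20.40 = $19,183.55

LIFO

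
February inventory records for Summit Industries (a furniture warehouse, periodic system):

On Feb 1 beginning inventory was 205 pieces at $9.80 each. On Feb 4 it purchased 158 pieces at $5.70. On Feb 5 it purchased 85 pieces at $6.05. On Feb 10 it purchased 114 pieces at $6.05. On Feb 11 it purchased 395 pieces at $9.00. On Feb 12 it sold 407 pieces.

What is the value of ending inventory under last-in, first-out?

Feb 12, 407 sold [LIFO — newest first]: 395 @ $9.00 + 12 @ $6.05 = $3,627.60
Ending inventory: 205 @ $9.80 + 158 @ $5.70 + 85 @ $6.05 + 102 @ $6.05 = $4,040.95
Check: goods available $7,668.55 = COGS $3,627.60 + ending $4,040.95

Ending inventory = $4,040.95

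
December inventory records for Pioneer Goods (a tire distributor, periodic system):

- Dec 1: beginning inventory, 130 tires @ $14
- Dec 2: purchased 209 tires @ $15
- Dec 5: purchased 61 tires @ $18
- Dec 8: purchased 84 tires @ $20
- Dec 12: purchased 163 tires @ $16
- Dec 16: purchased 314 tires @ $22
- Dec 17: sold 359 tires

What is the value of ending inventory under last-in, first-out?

Dec 17, 359 sold [LIFO — newest first]: 314 @ $22 + 45 @ $16 = $7,628
Ending inventory: 130 @ $14 + 209 @ $15 + 61 @ $18 + 84 @ $20 + 118 @ $16 = $9,621

Ending inventory = $9,621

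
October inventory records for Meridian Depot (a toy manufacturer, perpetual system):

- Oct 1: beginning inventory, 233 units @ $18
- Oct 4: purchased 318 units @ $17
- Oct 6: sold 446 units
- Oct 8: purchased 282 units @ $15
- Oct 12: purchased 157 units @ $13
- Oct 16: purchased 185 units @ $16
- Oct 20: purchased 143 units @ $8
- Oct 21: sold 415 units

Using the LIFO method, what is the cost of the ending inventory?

Ending inventory = $7,030

Oct 6, 446 sold [LIFO — newest first]: 318 @ $17 + 128 @ $18 = $7,710
Oct 21, 415 sold [LIFO — newest first]: 143 @ $8 + 185 @ $16 + 87 @ $13 = $5,235
Total COGS = $7,710 + $5,235 = $12,945
Ending inventory: 105 @ $18 + 282 @ $15 + 70 @ $13 = $7,030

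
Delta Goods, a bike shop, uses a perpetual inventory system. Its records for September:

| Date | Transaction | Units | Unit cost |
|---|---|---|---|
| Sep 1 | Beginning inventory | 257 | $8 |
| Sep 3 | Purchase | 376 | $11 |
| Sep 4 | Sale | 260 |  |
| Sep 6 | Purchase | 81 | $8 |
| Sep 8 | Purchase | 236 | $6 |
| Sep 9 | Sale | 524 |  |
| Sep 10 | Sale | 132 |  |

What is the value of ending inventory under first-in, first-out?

Ending inventory = $204

Sep 4, 260 sold [FIFO — oldest first]: 257 @ $8 + 3 @ $11 = $2,089
Sep 9, 524 sold [FIFO — oldest first]: 373 @ $11 + 81 @ $8 + 70 @ $6 = $5,171
Sep 10, 132 sold [FIFO — oldest first]: 132 @ $6 = $792
Total COGS = $2,089 + $5,171 + $792 = $8,052
Ending inventory: 34 @ $6 = $204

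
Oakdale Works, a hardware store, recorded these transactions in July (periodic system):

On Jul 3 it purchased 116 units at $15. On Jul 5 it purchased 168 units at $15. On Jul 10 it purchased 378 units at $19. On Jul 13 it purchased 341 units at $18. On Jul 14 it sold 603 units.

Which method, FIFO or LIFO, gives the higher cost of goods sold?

LIFO

FIFO COGS: 116 @ $15 + 168 @ $15 + 319 @ $19 = $10,321
LIFO COGS: 341 @ $18 + 262 @ $19 = $11,116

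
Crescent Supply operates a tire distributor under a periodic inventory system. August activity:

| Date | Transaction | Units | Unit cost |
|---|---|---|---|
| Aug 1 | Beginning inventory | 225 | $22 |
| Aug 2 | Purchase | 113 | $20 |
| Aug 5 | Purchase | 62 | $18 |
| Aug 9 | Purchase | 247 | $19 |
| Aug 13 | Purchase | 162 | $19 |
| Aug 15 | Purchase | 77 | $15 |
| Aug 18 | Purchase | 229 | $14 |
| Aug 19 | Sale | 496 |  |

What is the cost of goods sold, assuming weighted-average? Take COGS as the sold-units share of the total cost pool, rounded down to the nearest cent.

COGS = $9,100.59

Aug 19, sell 496: 496/1115 × $20,458.00 → $9,100.59
Ending inventory (cost pool remaining) = $11,357.41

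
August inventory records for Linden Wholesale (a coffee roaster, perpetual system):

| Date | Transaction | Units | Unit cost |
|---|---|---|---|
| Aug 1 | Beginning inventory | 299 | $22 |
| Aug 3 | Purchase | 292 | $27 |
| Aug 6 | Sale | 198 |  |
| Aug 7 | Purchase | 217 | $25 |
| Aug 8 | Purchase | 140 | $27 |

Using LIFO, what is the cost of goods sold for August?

COGS = $5,346

Aug 6, 198 sold [LIFO — newest first]: 198 @ $27 = $5,346
Ending inventory: 299 @ $22 + 94 @ $27 + 217 @ $25 + 140 @ $27 = $18,321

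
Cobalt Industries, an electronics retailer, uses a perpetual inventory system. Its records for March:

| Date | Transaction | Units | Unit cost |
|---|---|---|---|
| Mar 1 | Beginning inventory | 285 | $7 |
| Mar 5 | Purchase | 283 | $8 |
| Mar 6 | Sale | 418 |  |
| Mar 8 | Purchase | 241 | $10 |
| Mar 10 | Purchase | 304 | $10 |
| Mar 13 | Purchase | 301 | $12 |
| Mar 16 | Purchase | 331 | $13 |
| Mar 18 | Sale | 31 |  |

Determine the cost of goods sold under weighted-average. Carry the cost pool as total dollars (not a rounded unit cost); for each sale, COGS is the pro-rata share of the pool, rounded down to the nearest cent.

After Mar 1: 285 on hand, pool $1,995.00 (≈ $7.0000 each)
After Mar 5: 568 on hand, pool $4,259.00 (≈ $7.4982 each)
Mar 6, sell 418: 418/568 × $4,259.00 → $3,134.26
After Mar 8: 391 on hand, pool $3,534.74 (≈ $9.0403 each)
After Mar 10: 695 on hand, pool $6,574.74 (≈ $9.4601 each)
After Mar 13: 996 on hand, pool $10,186.74 (≈ $10.2277 each)
After Mar 16: 1327 on hand, pool $14,489.74 (≈ $10.9192 each)
Mar 18, sell 31: 31/1327 × $14,489.74 → $338.49
Total COGS = $3,134.26 + $338.49 = $3,472.75
Ending inventory (cost pool remaining) = $14,151.25

COGS = $3,472.75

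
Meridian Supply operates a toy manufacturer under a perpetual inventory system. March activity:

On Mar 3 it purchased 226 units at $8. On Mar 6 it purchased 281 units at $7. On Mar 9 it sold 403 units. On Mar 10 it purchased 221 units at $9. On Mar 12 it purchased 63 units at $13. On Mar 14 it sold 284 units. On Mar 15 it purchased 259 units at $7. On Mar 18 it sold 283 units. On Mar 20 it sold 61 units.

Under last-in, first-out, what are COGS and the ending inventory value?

Mar 9, 403 sold [LIFO — newest first]: 281 @ $7 + 122 @ $8 = $2,943
Mar 14, 284 sold [LIFO — newest first]: 63 @ $13 + 221 @ $9 = $2,808
Mar 18, 283 sold [LIFO — newest first]: 259 @ $7 + 24 @ $8 = $2,005
Mar 20, 61 sold [LIFO — newest first]: 61 @ $8 = $488
Total COGS = $2,943 + $2,808 + $2,005 + $488 = $8,244
Ending inventory: 19 @ $8 = $152

COGS = $8,244; ending inventory = $152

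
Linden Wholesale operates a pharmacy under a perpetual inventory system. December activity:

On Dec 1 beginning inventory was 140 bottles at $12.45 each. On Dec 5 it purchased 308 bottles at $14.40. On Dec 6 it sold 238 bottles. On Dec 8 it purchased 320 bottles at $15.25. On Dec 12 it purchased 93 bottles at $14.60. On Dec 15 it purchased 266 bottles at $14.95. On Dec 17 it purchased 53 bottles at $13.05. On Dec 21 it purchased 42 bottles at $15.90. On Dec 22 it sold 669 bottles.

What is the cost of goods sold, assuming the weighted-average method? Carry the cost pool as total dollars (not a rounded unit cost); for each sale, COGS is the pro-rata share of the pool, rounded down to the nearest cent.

After Dec 1: 140 on hand, pool $1,743.00 (≈ $12.4500 each)
After Dec 5: 448 on hand, pool $6,178.20 (≈ $13.7906 each)
Dec 6, sell 238: 238/448 × $6,178.20 → $3,282.16
After Dec 8: 530 on hand, pool $7,776.04 (≈ $14.6718 each)
After Dec 12: 623 on hand, pool $9,133.84 (≈ $14.6611 each)
After Dec 15: 889 on hand, pool $13,110.54 (≈ $14.7475 each)
After Dec 17: 942 on hand, pool $13,802.19 (≈ $14.6520 each)
After Dec 21: 984 on hand, pool $14,469.99 (≈ $14.7053 each)
Dec 22, sell 669: 669/984 × $14,469.99 → $9,837.82
Total COGS = $3,282.16 + $9,837.82 = $13,119.98
Ending inventory (cost pool remaining) = $4,632.17
Check: goods available $17,752.15 = COGS $13,119.98 + ending $4,632.17

COGS = $13,119.98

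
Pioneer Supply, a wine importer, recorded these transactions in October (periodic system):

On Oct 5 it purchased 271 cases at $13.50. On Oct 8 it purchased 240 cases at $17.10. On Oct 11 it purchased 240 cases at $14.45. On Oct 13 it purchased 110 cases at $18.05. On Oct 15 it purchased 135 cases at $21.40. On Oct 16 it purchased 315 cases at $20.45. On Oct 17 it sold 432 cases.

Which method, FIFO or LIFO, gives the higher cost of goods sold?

LIFO

FIFO COGS: 271 @ $13.50 + 161 @ $17.10 = $6,411.60
LIFO COGS: 315 @ $20.45 + 117 @ $21.40 = $8,945.55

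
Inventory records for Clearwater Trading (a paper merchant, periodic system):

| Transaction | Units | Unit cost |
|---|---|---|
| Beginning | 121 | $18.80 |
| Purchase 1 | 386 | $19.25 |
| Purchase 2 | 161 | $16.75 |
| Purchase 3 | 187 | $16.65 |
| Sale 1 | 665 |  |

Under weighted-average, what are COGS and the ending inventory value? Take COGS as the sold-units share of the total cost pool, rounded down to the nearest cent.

COGS = $12,067.68; ending inventory = $3,447.92

Sale 1, sell 665: 665/855 × $15,515.60 → $12,067.68
Ending inventory (cost pool remaining) = $3,447.92
Check: goods available $15,515.60 = COGS $12,067.68 + ending $3,447.92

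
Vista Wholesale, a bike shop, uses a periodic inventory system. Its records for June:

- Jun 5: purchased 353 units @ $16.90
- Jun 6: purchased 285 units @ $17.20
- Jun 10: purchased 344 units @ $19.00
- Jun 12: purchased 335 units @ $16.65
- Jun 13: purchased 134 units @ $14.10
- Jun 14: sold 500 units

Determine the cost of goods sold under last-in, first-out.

Jun 14, 500 sold [LIFO — newest first]: 134 @ $14.10 + 335 @ $16.65 + 31 @ $19.00 = $8,056.15
Ending inventory: 353 @ $16.90 + 285 @ $17.20 + 313 @ $19.00 = $16,814.70
Check: goods available $24,870.85 = COGS $8,056.15 + ending $16,814.70

COGS = $8,056.15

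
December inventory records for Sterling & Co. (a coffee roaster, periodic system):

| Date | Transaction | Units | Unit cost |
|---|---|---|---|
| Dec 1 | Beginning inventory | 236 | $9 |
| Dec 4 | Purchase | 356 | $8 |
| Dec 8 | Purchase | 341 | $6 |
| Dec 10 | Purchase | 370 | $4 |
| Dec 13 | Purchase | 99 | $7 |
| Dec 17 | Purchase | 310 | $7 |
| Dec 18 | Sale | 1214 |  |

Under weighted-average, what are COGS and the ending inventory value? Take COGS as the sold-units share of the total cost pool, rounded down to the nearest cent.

COGS = $8,056.22; ending inventory = $3,304.78

Dec 18, sell 1214: 1214/1712 × $11,361.00 → $8,056.22
Ending inventory (cost pool remaining) = $3,304.78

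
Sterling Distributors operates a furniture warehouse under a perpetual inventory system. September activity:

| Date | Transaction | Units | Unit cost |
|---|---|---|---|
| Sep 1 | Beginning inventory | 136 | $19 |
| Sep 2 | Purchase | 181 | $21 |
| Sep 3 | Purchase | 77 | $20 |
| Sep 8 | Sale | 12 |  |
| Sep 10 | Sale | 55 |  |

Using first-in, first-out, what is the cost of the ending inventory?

Sep 8, 12 sold [FIFO — oldest first]: 12 @ $19 = $228
Sep 10, 55 sold [FIFO — oldest first]: 55 @ $19 = $1,045
Total COGS = $228 + $1,045 = $1,273
Ending inventory: 69 @ $19 + 181 @ $21 + 77 @ $20 = $6,652
Check: goods available $7,925 = COGS $1,273 + ending $6,652

Ending inventory = $6,652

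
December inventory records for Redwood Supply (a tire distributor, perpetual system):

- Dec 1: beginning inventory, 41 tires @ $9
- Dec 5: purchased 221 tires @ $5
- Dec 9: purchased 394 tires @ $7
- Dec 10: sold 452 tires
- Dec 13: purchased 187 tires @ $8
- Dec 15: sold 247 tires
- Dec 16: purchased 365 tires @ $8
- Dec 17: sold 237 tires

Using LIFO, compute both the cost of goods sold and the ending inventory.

COGS = $6,740; ending inventory = $1,908

Dec 10, 452 sold [LIFO — newest first]: 394 @ $7 + 58 @ $5 = $3,048
Dec 15, 247 sold [LIFO — newest first]: 187 @ $8 + 60 @ $5 = $1,796
Dec 17, 237 sold [LIFO — newest first]: 237 @ $8 = $1,896
Total COGS = $3,048 + $1,796 + $1,896 = $6,740
Ending inventory: 41 @ $9 + 103 @ $5 + 128 @ $8 = $1,908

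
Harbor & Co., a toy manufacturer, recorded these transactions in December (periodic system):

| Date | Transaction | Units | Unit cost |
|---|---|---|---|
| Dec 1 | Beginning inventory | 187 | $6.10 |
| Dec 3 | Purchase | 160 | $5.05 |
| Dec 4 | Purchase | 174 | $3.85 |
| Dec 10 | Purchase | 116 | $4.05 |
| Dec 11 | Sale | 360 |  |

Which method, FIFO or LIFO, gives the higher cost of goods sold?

FIFO COGS: 187 @ $6.10 + 160 @ $5.05 + 13 @ $3.85 = $1,998.75
LIFO COGS: 116 @ $4.05 + 174 @ $3.85 + 70 @ $5.05 = $1,493.20

FIFO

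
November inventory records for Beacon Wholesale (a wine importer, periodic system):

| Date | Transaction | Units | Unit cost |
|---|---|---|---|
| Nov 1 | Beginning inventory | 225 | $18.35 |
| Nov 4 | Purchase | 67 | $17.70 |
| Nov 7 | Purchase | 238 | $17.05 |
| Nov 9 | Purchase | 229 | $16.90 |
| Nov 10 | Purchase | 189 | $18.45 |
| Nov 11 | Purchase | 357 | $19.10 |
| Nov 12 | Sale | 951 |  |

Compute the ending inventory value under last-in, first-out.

Nov 12, 951 sold [LIFO — newest first]: 357 @ $19.10 + 189 @ $18.45 + 229 @ $16.90 + 176 @ $17.05 = $17,176.65
Ending inventory: 225 @ $18.35 + 67 @ $17.70 + 62 @ $17.05 = $6,371.75
Check: goods available $23,548.40 = COGS $17,176.65 + ending $6,371.75

Ending inventory = $6,371.75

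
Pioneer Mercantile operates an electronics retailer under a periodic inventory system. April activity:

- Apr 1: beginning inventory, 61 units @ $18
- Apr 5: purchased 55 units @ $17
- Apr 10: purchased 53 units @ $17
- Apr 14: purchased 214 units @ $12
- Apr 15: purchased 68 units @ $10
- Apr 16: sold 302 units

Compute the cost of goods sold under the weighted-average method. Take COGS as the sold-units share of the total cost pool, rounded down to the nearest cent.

COGS = $4,139.60

Apr 16, sell 302: 302/451 × $6,182.00 → $4,139.60
Ending inventory (cost pool remaining) = $2,042.40
Check: goods available $6,182.00 = COGS $4,139.60 + ending $2,042.40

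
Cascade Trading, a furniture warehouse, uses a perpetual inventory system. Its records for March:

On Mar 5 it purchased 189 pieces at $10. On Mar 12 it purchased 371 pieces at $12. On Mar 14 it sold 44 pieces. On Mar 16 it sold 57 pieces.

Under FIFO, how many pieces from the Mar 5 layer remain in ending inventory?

88

Mar 14, 44 sold [FIFO — oldest first]: 44 @ $10 = $440
Mar 16, 57 sold [FIFO — oldest first]: 57 @ $10 = $570
Total COGS = $440 + $570 = $1,010
Ending inventory: 88 @ $10 + 371 @ $12 = $5,332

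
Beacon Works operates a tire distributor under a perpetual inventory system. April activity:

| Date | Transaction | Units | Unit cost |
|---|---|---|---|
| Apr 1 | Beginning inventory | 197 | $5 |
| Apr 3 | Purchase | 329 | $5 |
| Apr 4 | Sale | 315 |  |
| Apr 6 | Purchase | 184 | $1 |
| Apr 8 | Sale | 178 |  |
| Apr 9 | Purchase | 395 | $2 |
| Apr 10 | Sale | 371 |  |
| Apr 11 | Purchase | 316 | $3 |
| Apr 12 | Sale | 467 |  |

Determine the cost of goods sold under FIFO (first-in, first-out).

COGS = $4,282

Apr 4, 315 sold [FIFO — oldest first]: 197 @ $5 + 118 @ $5 = $1,575
Apr 8, 178 sold [FIFO — oldest first]: 178 @ $5 = $890
Apr 10, 371 sold [FIFO — oldest first]: 33 @ $5 + 184 @ $1 + 154 @ $2 = $657
Apr 12, 467 sold [FIFO — oldest first]: 241 @ $2 + 226 @ $3 = $1,160
Total COGS = $1,575 + $890 + $657 + $1,160 = $4,282
Ending inventory: 90 @ $3 = $270
Check: goods available $4,552 = COGS $4,282 + ending $270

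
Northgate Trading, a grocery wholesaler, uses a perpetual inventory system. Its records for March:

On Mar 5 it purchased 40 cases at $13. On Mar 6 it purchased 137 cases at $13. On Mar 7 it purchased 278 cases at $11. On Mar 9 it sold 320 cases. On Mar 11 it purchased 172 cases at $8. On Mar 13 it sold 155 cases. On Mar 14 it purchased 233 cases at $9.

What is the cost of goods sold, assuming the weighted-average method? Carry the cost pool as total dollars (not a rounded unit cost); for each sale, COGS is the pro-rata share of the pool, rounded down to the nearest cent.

COGS = $5,266.47

After Mar 5: 40 on hand, pool $520.00 (≈ $13.0000 each)
After Mar 6: 177 on hand, pool $2,301.00 (≈ $13.0000 each)
After Mar 7: 455 on hand, pool $5,359.00 (≈ $11.7780 each)
Mar 9, sell 320: 320/455 × $5,359.00 → $3,768.96
After Mar 11: 307 on hand, pool $2,966.04 (≈ $9.6614 each)
Mar 13, sell 155: 155/307 × $2,966.04 → $1,497.51
After Mar 14: 385 on hand, pool $3,565.53 (≈ $9.2611 each)
Total COGS = $3,768.96 + $1,497.51 = $5,266.47
Ending inventory (cost pool remaining) = $3,565.53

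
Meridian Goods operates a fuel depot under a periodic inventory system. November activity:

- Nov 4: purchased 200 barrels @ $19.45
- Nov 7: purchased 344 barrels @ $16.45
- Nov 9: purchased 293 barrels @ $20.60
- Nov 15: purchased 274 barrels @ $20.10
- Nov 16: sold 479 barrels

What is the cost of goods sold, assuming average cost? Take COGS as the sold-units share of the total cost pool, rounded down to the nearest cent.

Nov 16, sell 479: 479/1111 × $21,092.00 → $9,093.67
Ending inventory (cost pool remaining) = $11,998.33

COGS = $9,093.67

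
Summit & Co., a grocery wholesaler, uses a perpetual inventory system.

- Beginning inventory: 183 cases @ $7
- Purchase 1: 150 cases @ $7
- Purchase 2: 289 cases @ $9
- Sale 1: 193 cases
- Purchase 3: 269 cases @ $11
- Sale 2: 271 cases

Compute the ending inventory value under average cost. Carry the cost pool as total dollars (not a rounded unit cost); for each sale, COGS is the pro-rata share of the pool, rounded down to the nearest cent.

Ending inventory = $3,891.13

After Beginning: 183 on hand, pool $1,281.00 (≈ $7.0000 each)
After Purchase 1: 333 on hand, pool $2,331.00 (≈ $7.0000 each)
After Purchase 2: 622 on hand, pool $4,932.00 (≈ $7.9293 each)
Sale 1, sell 193: 193/622 × $4,932.00 → $1,530.34
After Purchase 3: 698 on hand, pool $6,360.66 (≈ $9.1127 each)
Sale 2, sell 271: 271/698 × $6,360.66 → $2,469.53
Total COGS = $1,530.34 + $2,469.53 = $3,999.87
Ending inventory (cost pool remaining) = $3,891.13
Check: goods available $7,891.00 = COGS $3,999.87 + ending $3,891.13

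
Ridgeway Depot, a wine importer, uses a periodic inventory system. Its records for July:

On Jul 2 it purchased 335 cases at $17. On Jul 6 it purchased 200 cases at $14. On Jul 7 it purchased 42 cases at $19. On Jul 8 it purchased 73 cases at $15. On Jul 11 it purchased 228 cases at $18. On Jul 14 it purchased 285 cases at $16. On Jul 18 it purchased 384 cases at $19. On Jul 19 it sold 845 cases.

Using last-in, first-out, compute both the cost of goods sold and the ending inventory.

Jul 19, 845 sold [LIFO — newest first]: 384 @ $19 + 285 @ $16 + 176 @ $18 = $15,024
Ending inventory: 335 @ $17 + 200 @ $14 + 42 @ $19 + 73 @ $15 + 52 @ $18 = $11,324

COGS = $15,024; ending inventory = $11,324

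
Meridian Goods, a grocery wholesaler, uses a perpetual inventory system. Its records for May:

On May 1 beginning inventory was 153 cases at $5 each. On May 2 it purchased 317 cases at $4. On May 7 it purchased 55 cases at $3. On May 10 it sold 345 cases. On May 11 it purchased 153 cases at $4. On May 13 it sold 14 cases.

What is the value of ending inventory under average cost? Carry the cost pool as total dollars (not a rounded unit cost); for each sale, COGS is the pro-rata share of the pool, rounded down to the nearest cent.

After May 1: 153 on hand, pool $765.00 (≈ $5.0000 each)
After May 2: 470 on hand, pool $2,033.00 (≈ $4.3255 each)
After May 7: 525 on hand, pool $2,198.00 (≈ $4.1867 each)
May 10, sell 345: 345/525 × $2,198.00 → $1,444.40
After May 11: 333 on hand, pool $1,365.60 (≈ $4.1009 each)
May 13, sell 14: 14/333 × $1,365.60 → $57.41
Total COGS = $1,444.40 + $57.41 = $1,501.81
Ending inventory (cost pool remaining) = $1,308.19

Ending inventory = $1,308.19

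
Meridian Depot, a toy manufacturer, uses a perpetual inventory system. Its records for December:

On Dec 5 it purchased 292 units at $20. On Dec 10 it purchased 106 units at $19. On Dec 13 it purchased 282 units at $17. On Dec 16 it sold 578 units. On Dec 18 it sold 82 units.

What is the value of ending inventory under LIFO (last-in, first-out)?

Ending inventory = $400

Dec 16, 578 sold [LIFO — newest first]: 282 @ $17 + 106 @ $19 + 190 @ $20 = $10,608
Dec 18, 82 sold [LIFO — newest first]: 82 @ $20 = $1,640
Total COGS = $10,608 + $1,640 = $12,248
Ending inventory: 20 @ $20 = $400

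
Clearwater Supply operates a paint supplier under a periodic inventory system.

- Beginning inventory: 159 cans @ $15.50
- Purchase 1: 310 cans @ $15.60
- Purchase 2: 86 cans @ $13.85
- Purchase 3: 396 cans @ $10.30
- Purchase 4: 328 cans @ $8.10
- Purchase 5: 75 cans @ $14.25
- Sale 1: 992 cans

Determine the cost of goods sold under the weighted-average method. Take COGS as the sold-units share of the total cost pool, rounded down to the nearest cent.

COGS = $11,939.13

Sale 1, sell 992: 992/1354 × $16,295.95 → $11,939.13
Ending inventory (cost pool remaining) = $4,356.82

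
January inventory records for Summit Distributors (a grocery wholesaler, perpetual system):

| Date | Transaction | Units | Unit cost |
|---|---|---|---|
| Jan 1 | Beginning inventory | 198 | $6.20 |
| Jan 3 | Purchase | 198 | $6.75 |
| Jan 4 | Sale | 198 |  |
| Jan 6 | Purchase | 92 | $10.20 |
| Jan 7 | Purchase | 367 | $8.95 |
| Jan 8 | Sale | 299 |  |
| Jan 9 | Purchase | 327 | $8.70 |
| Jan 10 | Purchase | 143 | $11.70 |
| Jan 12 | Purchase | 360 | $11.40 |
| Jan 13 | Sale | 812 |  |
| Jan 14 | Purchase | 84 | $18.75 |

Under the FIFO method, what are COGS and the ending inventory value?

Jan 4, 198 sold [FIFO — oldest first]: 198 @ $6.20 = $1,227.60
Jan 8, 299 sold [FIFO — oldest first]: 198 @ $6.75 + 92 @ $10.20 + 9 @ $8.95 = $2,355.45
Jan 13, 812 sold [FIFO — oldest first]: 358 @ $8.95 + 327 @ $8.70 + 127 @ $11.70 = $7,534.90
Total COGS = $1,227.60 + $2,355.45 + $7,534.90 = $11,117.95
Ending inventory: 16 @ $11.70 + 360 @ $11.40 + 84 @ $18.75 = $5,866.20

COGS = $11,117.95; ending inventory = $5,866.20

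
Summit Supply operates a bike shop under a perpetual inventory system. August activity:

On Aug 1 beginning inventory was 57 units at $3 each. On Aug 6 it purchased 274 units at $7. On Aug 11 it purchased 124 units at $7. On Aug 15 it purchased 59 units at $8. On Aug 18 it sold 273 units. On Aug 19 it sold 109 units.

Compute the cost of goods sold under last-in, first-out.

Aug 18, 273 sold [LIFO — newest first]: 59 @ $8 + 124 @ $7 + 90 @ $7 = $1,970
Aug 19, 109 sold [LIFO — newest first]: 109 @ $7 = $763
Total COGS = $1,970 + $763 = $2,733
Ending inventory: 57 @ $3 + 75 @ $7 = $696
Check: goods available $3,429 = COGS $2,733 + ending $696

COGS = $2,733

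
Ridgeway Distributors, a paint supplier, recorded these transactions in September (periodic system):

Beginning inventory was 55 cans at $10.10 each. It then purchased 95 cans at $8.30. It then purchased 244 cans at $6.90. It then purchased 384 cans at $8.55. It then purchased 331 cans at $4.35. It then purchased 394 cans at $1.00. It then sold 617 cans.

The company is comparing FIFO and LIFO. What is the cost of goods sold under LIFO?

COGS = $1,364.05

FIFO COGS: 55 @ $10.10 + 95 @ $8.30 + 244 @ $6.90 + 223 @ $8.55 = $4,934.25
LIFO COGS: 394 @ $1.00 + 223 @ $4.35 = $1,364.05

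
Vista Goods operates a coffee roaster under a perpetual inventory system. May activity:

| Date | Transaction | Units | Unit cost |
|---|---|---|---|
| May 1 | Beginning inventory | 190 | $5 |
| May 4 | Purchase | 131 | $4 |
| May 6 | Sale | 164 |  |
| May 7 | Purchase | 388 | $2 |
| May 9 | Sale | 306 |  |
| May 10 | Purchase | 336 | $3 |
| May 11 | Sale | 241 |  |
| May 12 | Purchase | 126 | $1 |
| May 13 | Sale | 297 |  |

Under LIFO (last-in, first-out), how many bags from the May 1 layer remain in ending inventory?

May 6, 164 sold [LIFO — newest first]: 131 @ $4 + 33 @ $5 = $689
May 9, 306 sold [LIFO — newest first]: 306 @ $2 = $612
May 11, 241 sold [LIFO — newest first]: 241 @ $3 = $723
May 13, 297 sold [LIFO — newest first]: 126 @ $1 + 95 @ $3 + 76 @ $2 = $563
Total COGS = $689 + $612 + $723 + $563 = $2,587
Ending inventory: 157 @ $5 + 6 @ $2 = $797
Check: goods available $3,384 = COGS $2,587 + ending $797

157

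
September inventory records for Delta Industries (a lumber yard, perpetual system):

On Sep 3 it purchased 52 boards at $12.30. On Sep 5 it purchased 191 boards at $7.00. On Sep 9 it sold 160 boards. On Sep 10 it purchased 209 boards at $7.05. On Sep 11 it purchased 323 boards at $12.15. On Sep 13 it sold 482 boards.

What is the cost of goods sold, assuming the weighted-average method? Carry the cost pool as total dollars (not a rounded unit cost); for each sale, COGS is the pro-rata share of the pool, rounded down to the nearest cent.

COGS = $6,061.14

After Sep 3: 52 on hand, pool $639.60 (≈ $12.3000 each)
After Sep 5: 243 on hand, pool $1,976.60 (≈ $8.1342 each)
Sep 9, sell 160: 160/243 × $1,976.60 → $1,301.46
After Sep 10: 292 on hand, pool $2,148.59 (≈ $7.3582 each)
After Sep 11: 615 on hand, pool $6,073.04 (≈ $9.8749 each)
Sep 13, sell 482: 482/615 × $6,073.04 → $4,759.68
Total COGS = $1,301.46 + $4,759.68 = $6,061.14
Ending inventory (cost pool remaining) = $1,313.36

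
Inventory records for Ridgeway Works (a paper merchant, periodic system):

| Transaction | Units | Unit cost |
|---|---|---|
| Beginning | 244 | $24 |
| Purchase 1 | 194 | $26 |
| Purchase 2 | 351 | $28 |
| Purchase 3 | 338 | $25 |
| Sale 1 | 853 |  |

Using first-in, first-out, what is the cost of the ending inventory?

Ending inventory = $6,850

Sale 1 (853) [FIFO — oldest first]: 244 @ $24 + 194 @ $26 + 351 @ $28 + 64 @ $25 = $22,328
Ending inventory: 274 @ $25 = $6,850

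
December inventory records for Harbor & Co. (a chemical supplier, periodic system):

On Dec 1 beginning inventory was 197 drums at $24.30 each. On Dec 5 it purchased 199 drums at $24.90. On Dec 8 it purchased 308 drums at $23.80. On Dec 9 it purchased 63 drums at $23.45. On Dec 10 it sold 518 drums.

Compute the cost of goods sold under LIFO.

Dec 10, 518 sold [LIFO — newest first]: 63 @ $23.45 + 308 @ $23.80 + 147 @ $24.90 = $12,468.05
Ending inventory: 197 @ $24.30 + 52 @ $24.90 = $6,081.90
Check: goods available $18,549.95 = COGS $12,468.05 + ending $6,081.90

COGS = $12,468.05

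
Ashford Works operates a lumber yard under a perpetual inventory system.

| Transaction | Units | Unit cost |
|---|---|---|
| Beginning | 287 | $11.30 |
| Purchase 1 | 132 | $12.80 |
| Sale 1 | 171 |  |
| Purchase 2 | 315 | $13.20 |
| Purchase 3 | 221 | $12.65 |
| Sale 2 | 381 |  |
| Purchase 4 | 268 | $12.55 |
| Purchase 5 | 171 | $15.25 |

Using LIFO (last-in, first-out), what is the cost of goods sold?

COGS = $7,037.95

Sale 1 (171) [LIFO — newest first]: 132 @ $12.80 + 39 @ $11.30 = $2,130.30
Sale 2 (381) [LIFO — newest first]: 221 @ $12.65 + 160 @ $13.20 = $4,907.65
Total COGS = $2,130.30 + $4,907.65 = $7,037.95
Ending inventory: 248 @ $11.30 + 155 @ $13.20 + 268 @ $12.55 + 171 @ $15.25 = $10,819.55
Check: goods available $17,857.50 = COGS $7,037.95 + ending $10,819.55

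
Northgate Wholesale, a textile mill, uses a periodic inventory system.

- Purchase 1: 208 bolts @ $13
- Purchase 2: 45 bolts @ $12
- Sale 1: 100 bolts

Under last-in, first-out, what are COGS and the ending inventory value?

Sale 1 (100) [LIFO — newest first]: 45 @ $12 + 55 @ $13 = $1,255
Ending inventory: 153 @ $13 = $1,989

COGS = $1,255; ending inventory = $1,989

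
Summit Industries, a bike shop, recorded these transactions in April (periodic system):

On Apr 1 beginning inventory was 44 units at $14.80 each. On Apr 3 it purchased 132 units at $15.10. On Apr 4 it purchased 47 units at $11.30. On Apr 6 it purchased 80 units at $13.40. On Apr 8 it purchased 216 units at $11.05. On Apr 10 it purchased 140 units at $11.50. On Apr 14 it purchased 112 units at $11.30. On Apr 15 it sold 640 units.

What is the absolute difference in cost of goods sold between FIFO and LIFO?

$480.80

FIFO COGS: 44 @ $14.80 + 132 @ $15.10 + 47 @ $11.30 + 80 @ $13.40 + 216 @ $11.05 + 121 @ $11.50 = $8,025.80
LIFO COGS: 112 @ $11.30 + 140 @ $11.50 + 216 @ $11.05 + 80 @ $13.40 + 47 @ $11.30 + 45 @ $15.10 = $7,545.00
Difference = |$8,025.80 − $7,545.00| = $480.80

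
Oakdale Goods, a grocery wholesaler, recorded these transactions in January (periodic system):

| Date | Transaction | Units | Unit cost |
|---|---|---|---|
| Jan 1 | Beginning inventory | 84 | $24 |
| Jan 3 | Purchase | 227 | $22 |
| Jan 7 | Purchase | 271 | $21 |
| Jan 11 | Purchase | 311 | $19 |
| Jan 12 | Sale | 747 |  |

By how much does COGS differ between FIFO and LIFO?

FIFO COGS: 84 @ $24 + 227 @ $22 + 271 @ $21 + 165 @ $19 = $15,836
LIFO COGS: 311 @ $19 + 271 @ $21 + 165 @ $22 = $15,230
Difference = |$15,836 − $15,230| = $606

$606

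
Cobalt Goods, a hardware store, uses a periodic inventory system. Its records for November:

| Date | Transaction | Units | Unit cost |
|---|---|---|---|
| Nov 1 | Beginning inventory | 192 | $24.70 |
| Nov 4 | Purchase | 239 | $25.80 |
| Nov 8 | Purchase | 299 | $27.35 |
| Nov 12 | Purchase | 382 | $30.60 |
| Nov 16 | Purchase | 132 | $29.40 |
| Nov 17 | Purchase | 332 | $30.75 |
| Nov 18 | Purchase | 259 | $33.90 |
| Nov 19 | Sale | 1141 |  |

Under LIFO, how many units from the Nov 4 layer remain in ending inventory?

Nov 19, 1141 sold [LIFO — newest first]: 259 @ $33.90 + 332 @ $30.75 + 132 @ $29.40 + 382 @ $30.60 + 36 @ $27.35 = $35,543.70
Ending inventory: 192 @ $24.70 + 239 @ $25.80 + 263 @ $27.35 = $18,101.65

239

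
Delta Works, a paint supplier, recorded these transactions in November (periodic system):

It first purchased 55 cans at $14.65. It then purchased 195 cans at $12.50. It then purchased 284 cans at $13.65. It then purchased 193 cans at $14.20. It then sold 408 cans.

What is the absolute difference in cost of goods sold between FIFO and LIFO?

FIFO COGS: 55 @ $14.65 + 195 @ $12.50 + 158 @ $13.65 = $5,399.95
LIFO COGS: 193 @ $14.20 + 215 @ $13.65 = $5,675.35
Difference = |$5,399.95 − $5,675.35| = $275.40

$275.40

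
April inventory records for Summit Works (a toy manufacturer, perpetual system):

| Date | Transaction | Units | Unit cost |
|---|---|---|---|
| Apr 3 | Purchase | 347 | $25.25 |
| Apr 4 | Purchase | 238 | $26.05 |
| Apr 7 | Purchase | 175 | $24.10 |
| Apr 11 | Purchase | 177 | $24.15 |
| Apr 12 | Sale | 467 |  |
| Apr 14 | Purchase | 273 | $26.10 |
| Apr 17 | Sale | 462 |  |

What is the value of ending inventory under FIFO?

Apr 12, 467 sold [FIFO — oldest first]: 347 @ $25.25 + 120 @ $26.05 = $11,887.75
Apr 17, 462 sold [FIFO — oldest first]: 118 @ $26.05 + 175 @ $24.10 + 169 @ $24.15 = $11,372.75
Total COGS = $11,887.75 + $11,372.75 = $23,260.50
Ending inventory: 8 @ $24.15 + 273 @ $26.10 = $7,318.50

Ending inventory = $7,318.50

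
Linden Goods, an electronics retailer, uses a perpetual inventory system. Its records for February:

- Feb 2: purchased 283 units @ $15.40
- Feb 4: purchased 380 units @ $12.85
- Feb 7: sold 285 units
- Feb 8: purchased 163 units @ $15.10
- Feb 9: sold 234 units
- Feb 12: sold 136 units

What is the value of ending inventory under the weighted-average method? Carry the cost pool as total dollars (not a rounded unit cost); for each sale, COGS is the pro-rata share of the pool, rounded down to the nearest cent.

After Feb 2: 283 on hand, pool $4,358.20 (≈ $15.4000 each)
After Feb 4: 663 on hand, pool $9,241.20 (≈ $13.9385 each)
Feb 7, sell 285: 285/663 × $9,241.20 → $3,972.46
After Feb 8: 541 on hand, pool $7,730.04 (≈ $14.2884 each)
Feb 9, sell 234: 234/541 × $7,730.04 → $3,343.49
Feb 12, sell 136: 136/307 × $4,386.55 → $1,943.22
Total COGS = $3,972.46 + $3,343.49 + $1,943.22 = $9,259.17
Ending inventory (cost pool remaining) = $2,443.33
Check: goods available $11,702.50 = COGS $9,259.17 + ending $2,443.33

Ending inventory = $2,443.33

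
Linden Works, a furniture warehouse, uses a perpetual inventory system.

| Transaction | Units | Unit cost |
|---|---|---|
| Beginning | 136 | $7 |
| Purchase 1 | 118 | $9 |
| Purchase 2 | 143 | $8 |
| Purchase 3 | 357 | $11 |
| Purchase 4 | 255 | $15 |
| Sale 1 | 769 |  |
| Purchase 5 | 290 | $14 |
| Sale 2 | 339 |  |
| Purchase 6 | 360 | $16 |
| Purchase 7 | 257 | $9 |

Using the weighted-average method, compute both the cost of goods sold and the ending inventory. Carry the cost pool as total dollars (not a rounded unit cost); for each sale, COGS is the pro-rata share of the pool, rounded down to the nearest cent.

COGS = $12,571.67; ending inventory = $10,471.33

After Beginning: 136 on hand, pool $952.00 (≈ $7.0000 each)
After Purchase 1: 254 on hand, pool $2,014.00 (≈ $7.9291 each)
After Purchase 2: 397 on hand, pool $3,158.00 (≈ $7.9547 each)
After Purchase 3: 754 on hand, pool $7,085.00 (≈ $9.3966 each)
After Purchase 4: 1009 on hand, pool $10,910.00 (≈ $10.8127 each)
Sale 1, sell 769: 769/1009 × $10,910.00 → $8,314.95
After Purchase 5: 530 on hand, pool $6,655.05 (≈ $12.5567 each)
Sale 2, sell 339: 339/530 × $6,655.05 → $4,256.72
After Purchase 6: 551 on hand, pool $8,158.33 (≈ $14.8064 each)
After Purchase 7: 808 on hand, pool $10,471.33 (≈ $12.9596 each)
Total COGS = $8,314.95 + $4,256.72 = $12,571.67
Ending inventory (cost pool remaining) = $10,471.33
Check: goods available $23,043.00 = COGS $12,571.67 + ending $10,471.33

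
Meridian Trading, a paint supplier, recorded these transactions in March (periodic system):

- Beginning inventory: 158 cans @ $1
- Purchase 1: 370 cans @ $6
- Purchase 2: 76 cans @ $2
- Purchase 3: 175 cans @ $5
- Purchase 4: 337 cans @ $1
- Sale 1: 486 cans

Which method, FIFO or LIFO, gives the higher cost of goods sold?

FIFO COGS: 158 @ $1 + 328 @ $6 = $2,126
LIFO COGS: 337 @ $1 + 149 @ $5 = $1,082

FIFO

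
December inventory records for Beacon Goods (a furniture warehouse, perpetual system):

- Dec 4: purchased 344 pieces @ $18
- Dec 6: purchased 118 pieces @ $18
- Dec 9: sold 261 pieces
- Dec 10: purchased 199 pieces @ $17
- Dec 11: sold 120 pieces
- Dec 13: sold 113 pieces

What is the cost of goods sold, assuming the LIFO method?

Dec 9, 261 sold [LIFO — newest first]: 118 @ $18 + 143 @ $18 = $4,698
Dec 11, 120 sold [LIFO — newest first]: 120 @ $17 = $2,040
Dec 13, 113 sold [LIFO — newest first]: 79 @ $17 + 34 @ $18 = $1,955
Total COGS = $4,698 + $2,040 + $1,955 = $8,693
Ending inventory: 167 @ $18 = $3,006

COGS = $8,693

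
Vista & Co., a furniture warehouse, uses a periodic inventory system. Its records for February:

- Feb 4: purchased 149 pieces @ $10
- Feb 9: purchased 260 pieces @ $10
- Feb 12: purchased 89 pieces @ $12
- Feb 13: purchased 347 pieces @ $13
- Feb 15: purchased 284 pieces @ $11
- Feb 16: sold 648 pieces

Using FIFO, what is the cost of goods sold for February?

Feb 16, 648 sold [FIFO — oldest first]: 149 @ $10 + 260 @ $10 + 89 @ $12 + 150 @ $13 = $7,108
Ending inventory: 197 @ $13 + 284 @ $11 = $5,685

COGS = $7,108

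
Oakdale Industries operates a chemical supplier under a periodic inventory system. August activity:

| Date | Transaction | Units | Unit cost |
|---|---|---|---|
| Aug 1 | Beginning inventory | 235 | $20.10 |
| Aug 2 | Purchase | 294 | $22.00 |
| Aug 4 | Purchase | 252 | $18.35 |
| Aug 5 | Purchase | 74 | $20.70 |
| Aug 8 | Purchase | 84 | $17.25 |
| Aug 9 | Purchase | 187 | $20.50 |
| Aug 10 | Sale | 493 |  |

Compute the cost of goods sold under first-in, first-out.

COGS = $10,399.50

Aug 10, 493 sold [FIFO — oldest first]: 235 @ $20.10 + 258 @ $22.00 = $10,399.50
Ending inventory: 36 @ $22.00 + 252 @ $18.35 + 74 @ $20.70 + 84 @ $17.25 + 187 @ $20.50 = $12,230.50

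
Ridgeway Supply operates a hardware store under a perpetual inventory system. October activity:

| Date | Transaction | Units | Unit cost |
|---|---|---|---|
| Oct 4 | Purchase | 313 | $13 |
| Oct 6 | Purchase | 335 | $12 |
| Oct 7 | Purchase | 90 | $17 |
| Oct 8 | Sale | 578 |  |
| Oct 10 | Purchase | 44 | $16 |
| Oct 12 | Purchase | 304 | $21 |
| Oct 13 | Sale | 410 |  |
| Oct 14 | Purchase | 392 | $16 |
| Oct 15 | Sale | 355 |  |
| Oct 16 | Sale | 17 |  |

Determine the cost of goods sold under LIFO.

Oct 8, 578 sold [LIFO — newest first]: 90 @ $17 + 335 @ $12 + 153 @ $13 = $7,539
Oct 13, 410 sold [LIFO — newest first]: 304 @ $21 + 44 @ $16 + 62 @ $13 = $7,894
Oct 15, 355 sold [LIFO — newest first]: 355 @ $16 = $5,680
Oct 16, 17 sold [LIFO — newest first]: 17 @ $16 = $272
Total COGS = $7,539 + $7,894 + $5,680 + $272 = $21,385
Ending inventory: 98 @ $13 + 20 @ $16 = $1,594
Check: goods available $22,979 = COGS $21,385 + ending $1,594

COGS = $21,385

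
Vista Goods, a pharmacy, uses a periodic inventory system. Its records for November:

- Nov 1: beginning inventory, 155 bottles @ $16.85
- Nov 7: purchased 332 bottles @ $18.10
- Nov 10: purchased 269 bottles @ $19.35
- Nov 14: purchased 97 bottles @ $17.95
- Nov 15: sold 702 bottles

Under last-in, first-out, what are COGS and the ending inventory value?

Nov 15, 702 sold [LIFO — newest first]: 97 @ $17.95 + 269 @ $19.35 + 332 @ $18.10 + 4 @ $16.85 = $13,022.90
Ending inventory: 151 @ $16.85 = $2,544.35

COGS = $13,022.90; ending inventory = $2,544.35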